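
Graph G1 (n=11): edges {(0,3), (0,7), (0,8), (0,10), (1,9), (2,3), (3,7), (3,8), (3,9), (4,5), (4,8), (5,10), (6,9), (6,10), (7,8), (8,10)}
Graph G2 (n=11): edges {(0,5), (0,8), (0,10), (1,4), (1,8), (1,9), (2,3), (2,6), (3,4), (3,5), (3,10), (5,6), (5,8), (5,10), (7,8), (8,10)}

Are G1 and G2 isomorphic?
Yes, isomorphic

The graphs are isomorphic.
One valid mapping φ: V(G1) → V(G2): 0→10, 1→9, 2→7, 3→8, 4→6, 5→2, 6→4, 7→0, 8→5, 9→1, 10→3

Verify φ preserves adjacency — for each edge of G1, its image is an edge of G2:
  (0,3) → (φ(0),φ(3)) = (8,10) ∈ E(G2) ✓
  (0,7) → (φ(0),φ(7)) = (0,10) ∈ E(G2) ✓
  (0,8) → (φ(0),φ(8)) = (5,10) ∈ E(G2) ✓
  (0,10) → (φ(0),φ(10)) = (3,10) ∈ E(G2) ✓
  (1,9) → (φ(1),φ(9)) = (1,9) ∈ E(G2) ✓
  (2,3) → (φ(2),φ(3)) = (7,8) ∈ E(G2) ✓
  (3,7) → (φ(3),φ(7)) = (0,8) ∈ E(G2) ✓
  (3,8) → (φ(3),φ(8)) = (5,8) ∈ E(G2) ✓
  (3,9) → (φ(3),φ(9)) = (1,8) ∈ E(G2) ✓
  (4,5) → (φ(4),φ(5)) = (2,6) ∈ E(G2) ✓
  (4,8) → (φ(4),φ(8)) = (5,6) ∈ E(G2) ✓
  (5,10) → (φ(5),φ(10)) = (2,3) ∈ E(G2) ✓
  (6,9) → (φ(6),φ(9)) = (1,4) ∈ E(G2) ✓
  (6,10) → (φ(6),φ(10)) = (3,4) ∈ E(G2) ✓
  (7,8) → (φ(7),φ(8)) = (0,5) ∈ E(G2) ✓
  (8,10) → (φ(8),φ(10)) = (3,5) ∈ E(G2) ✓
All 16 edges of G1 map to edges of G2, and |E(G1)| = |E(G2)| = 16, so φ is a bijection on edges as well as vertices. Hence G1 ≅ G2.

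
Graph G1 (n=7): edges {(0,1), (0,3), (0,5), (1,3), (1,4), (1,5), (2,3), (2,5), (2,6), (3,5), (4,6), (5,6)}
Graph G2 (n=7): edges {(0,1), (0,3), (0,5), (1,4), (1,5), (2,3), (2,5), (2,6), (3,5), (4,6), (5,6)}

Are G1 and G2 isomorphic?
No, not isomorphic

The graphs are NOT isomorphic.

Counting edges: G1 has 12 edge(s); G2 has 11 edge(s).
Edge count is an isomorphism invariant (a bijection on vertices induces a bijection on edges), so differing edge counts rule out isomorphism.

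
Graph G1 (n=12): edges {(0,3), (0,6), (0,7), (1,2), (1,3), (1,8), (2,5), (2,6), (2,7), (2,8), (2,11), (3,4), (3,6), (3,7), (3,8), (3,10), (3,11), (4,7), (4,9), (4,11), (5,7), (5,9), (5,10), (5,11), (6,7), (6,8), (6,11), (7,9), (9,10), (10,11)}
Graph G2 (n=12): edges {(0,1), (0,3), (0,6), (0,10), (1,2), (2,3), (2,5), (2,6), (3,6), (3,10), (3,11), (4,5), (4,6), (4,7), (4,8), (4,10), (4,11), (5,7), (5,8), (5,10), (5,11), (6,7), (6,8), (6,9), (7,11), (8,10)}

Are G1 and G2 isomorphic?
No, not isomorphic

The graphs are NOT isomorphic.

Counting triangles (3-cliques): G1 has 20, G2 has 13.
Triangle count is an isomorphism invariant, so differing triangle counts rule out isomorphism.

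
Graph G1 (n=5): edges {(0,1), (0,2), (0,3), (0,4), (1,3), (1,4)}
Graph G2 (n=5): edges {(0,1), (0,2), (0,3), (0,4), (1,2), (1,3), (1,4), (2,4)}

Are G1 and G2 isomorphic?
No, not isomorphic

The graphs are NOT isomorphic.

Counting edges: G1 has 6 edge(s); G2 has 8 edge(s).
Edge count is an isomorphism invariant (a bijection on vertices induces a bijection on edges), so differing edge counts rule out isomorphism.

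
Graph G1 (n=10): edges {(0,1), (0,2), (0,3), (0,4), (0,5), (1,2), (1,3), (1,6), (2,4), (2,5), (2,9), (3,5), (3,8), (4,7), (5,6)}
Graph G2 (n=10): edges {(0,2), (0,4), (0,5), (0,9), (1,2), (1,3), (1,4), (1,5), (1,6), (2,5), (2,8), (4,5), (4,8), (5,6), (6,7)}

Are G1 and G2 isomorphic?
Yes, isomorphic

The graphs are isomorphic.
One valid mapping φ: V(G1) → V(G2): 0→5, 1→2, 2→1, 3→0, 4→6, 5→4, 6→8, 7→7, 8→9, 9→3

Verify φ preserves adjacency — for each edge of G1, its image is an edge of G2:
  (0,1) → (φ(0),φ(1)) = (2,5) ∈ E(G2) ✓
  (0,2) → (φ(0),φ(2)) = (1,5) ∈ E(G2) ✓
  (0,3) → (φ(0),φ(3)) = (0,5) ∈ E(G2) ✓
  (0,4) → (φ(0),φ(4)) = (5,6) ∈ E(G2) ✓
  (0,5) → (φ(0),φ(5)) = (4,5) ∈ E(G2) ✓
  (1,2) → (φ(1),φ(2)) = (1,2) ∈ E(G2) ✓
  (1,3) → (φ(1),φ(3)) = (0,2) ∈ E(G2) ✓
  (1,6) → (φ(1),φ(6)) = (2,8) ∈ E(G2) ✓
  (2,4) → (φ(2),φ(4)) = (1,6) ∈ E(G2) ✓
  (2,5) → (φ(2),φ(5)) = (1,4) ∈ E(G2) ✓
  (2,9) → (φ(2),φ(9)) = (1,3) ∈ E(G2) ✓
  (3,5) → (φ(3),φ(5)) = (0,4) ∈ E(G2) ✓
  (3,8) → (φ(3),φ(8)) = (0,9) ∈ E(G2) ✓
  (4,7) → (φ(4),φ(7)) = (6,7) ∈ E(G2) ✓
  (5,6) → (φ(5),φ(6)) = (4,8) ∈ E(G2) ✓
All 15 edges of G1 map to edges of G2, and |E(G1)| = |E(G2)| = 15, so φ is a bijection on edges as well as vertices. Hence G1 ≅ G2.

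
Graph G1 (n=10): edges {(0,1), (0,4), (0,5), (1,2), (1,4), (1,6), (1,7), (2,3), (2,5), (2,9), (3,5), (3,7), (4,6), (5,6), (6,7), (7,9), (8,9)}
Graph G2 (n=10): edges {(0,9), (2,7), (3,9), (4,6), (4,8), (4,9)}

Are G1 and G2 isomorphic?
No, not isomorphic

The graphs are NOT isomorphic.

Connected components of G1: 1 component(s) with vertex sets [[0, 1, 2, 3, 4, 5, 6, 7, 8, 9]], sizes [10].
Connected components of G2: 4 component(s) with vertex sets [[1], [5], [2, 7], [0, 3, 4, 6, 8, 9]], sizes [1, 1, 2, 6].
The number of connected components (and the multiset of component sizes) is an isomorphism invariant — an isomorphism maps each component of G1 bijectively onto a component of G2. Since G1 has 1 component(s) and G2 has 4, they cannot be isomorphic.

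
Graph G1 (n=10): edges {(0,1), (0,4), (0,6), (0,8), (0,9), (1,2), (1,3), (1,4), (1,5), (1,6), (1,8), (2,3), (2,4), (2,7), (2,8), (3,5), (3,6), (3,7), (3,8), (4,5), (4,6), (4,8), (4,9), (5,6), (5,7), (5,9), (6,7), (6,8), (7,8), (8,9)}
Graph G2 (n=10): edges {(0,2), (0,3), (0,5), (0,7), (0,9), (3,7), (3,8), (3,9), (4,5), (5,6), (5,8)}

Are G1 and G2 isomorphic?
No, not isomorphic

The graphs are NOT isomorphic.

Connected components of G1: 1 component(s) with vertex sets [[0, 1, 2, 3, 4, 5, 6, 7, 8, 9]], sizes [10].
Connected components of G2: 2 component(s) with vertex sets [[1], [0, 2, 3, 4, 5, 6, 7, 8, 9]], sizes [1, 9].
The number of connected components (and the multiset of component sizes) is an isomorphism invariant — an isomorphism maps each component of G1 bijectively onto a component of G2. Since G1 has 1 component(s) and G2 has 2, they cannot be isomorphic.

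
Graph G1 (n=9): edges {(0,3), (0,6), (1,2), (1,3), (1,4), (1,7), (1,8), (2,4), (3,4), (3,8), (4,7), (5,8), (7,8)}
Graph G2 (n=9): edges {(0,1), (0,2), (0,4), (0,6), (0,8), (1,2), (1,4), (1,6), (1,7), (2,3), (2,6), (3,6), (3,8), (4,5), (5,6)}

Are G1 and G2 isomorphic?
No, not isomorphic

The graphs are NOT isomorphic.

Counting triangles (3-cliques): G1 has 5, G2 has 6.
Triangle count is an isomorphism invariant, so differing triangle counts rule out isomorphism.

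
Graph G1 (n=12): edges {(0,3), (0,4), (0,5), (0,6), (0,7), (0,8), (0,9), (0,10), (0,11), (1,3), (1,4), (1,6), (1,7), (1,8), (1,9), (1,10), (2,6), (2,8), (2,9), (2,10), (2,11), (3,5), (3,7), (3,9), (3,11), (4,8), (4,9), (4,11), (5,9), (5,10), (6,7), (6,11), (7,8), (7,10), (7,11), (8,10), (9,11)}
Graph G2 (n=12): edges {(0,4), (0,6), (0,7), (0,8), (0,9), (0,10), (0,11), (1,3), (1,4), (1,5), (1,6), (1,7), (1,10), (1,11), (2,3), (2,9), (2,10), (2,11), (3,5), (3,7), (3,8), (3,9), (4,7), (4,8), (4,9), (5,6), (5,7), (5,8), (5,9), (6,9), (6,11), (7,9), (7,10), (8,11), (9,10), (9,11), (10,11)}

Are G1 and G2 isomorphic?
Yes, isomorphic

The graphs are isomorphic.
One valid mapping φ: V(G1) → V(G2): 0→9, 1→1, 2→8, 3→10, 4→6, 5→2, 6→4, 7→7, 8→5, 9→11, 10→3, 11→0

Verify φ preserves adjacency — for each edge of G1, its image is an edge of G2:
  (0,3) → (φ(0),φ(3)) = (9,10) ∈ E(G2) ✓
  (0,4) → (φ(0),φ(4)) = (6,9) ∈ E(G2) ✓
  (0,5) → (φ(0),φ(5)) = (2,9) ∈ E(G2) ✓
  (0,6) → (φ(0),φ(6)) = (4,9) ∈ E(G2) ✓
  (0,7) → (φ(0),φ(7)) = (7,9) ∈ E(G2) ✓
  (0,8) → (φ(0),φ(8)) = (5,9) ∈ E(G2) ✓
  (0,9) → (φ(0),φ(9)) = (9,11) ∈ E(G2) ✓
  (0,10) → (φ(0),φ(10)) = (3,9) ∈ E(G2) ✓
  (0,11) → (φ(0),φ(11)) = (0,9) ∈ E(G2) ✓
  (1,3) → (φ(1),φ(3)) = (1,10) ∈ E(G2) ✓
  (1,4) → (φ(1),φ(4)) = (1,6) ∈ E(G2) ✓
  (1,6) → (φ(1),φ(6)) = (1,4) ∈ E(G2) ✓
  (1,7) → (φ(1),φ(7)) = (1,7) ∈ E(G2) ✓
  (1,8) → (φ(1),φ(8)) = (1,5) ∈ E(G2) ✓
  (1,9) → (φ(1),φ(9)) = (1,11) ∈ E(G2) ✓
  (1,10) → (φ(1),φ(10)) = (1,3) ∈ E(G2) ✓
  (2,6) → (φ(2),φ(6)) = (4,8) ∈ E(G2) ✓
  (2,8) → (φ(2),φ(8)) = (5,8) ∈ E(G2) ✓
  (2,9) → (φ(2),φ(9)) = (8,11) ∈ E(G2) ✓
  (2,10) → (φ(2),φ(10)) = (3,8) ∈ E(G2) ✓
  (2,11) → (φ(2),φ(11)) = (0,8) ∈ E(G2) ✓
  (3,5) → (φ(3),φ(5)) = (2,10) ∈ E(G2) ✓
  (3,7) → (φ(3),φ(7)) = (7,10) ∈ E(G2) ✓
  (3,9) → (φ(3),φ(9)) = (10,11) ∈ E(G2) ✓
  (3,11) → (φ(3),φ(11)) = (0,10) ∈ E(G2) ✓
  (4,8) → (φ(4),φ(8)) = (5,6) ∈ E(G2) ✓
  (4,9) → (φ(4),φ(9)) = (6,11) ∈ E(G2) ✓
  (4,11) → (φ(4),φ(11)) = (0,6) ∈ E(G2) ✓
  (5,9) → (φ(5),φ(9)) = (2,11) ∈ E(G2) ✓
  (5,10) → (φ(5),φ(10)) = (2,3) ∈ E(G2) ✓
  (6,7) → (φ(6),φ(7)) = (4,7) ∈ E(G2) ✓
  (6,11) → (φ(6),φ(11)) = (0,4) ∈ E(G2) ✓
  (7,8) → (φ(7),φ(8)) = (5,7) ∈ E(G2) ✓
  (7,10) → (φ(7),φ(10)) = (3,7) ∈ E(G2) ✓
  (7,11) → (φ(7),φ(11)) = (0,7) ∈ E(G2) ✓
  (8,10) → (φ(8),φ(10)) = (3,5) ∈ E(G2) ✓
  (9,11) → (φ(9),φ(11)) = (0,11) ∈ E(G2) ✓
All 37 edges of G1 map to edges of G2, and |E(G1)| = |E(G2)| = 37, so φ is a bijection on edges as well as vertices. Hence G1 ≅ G2.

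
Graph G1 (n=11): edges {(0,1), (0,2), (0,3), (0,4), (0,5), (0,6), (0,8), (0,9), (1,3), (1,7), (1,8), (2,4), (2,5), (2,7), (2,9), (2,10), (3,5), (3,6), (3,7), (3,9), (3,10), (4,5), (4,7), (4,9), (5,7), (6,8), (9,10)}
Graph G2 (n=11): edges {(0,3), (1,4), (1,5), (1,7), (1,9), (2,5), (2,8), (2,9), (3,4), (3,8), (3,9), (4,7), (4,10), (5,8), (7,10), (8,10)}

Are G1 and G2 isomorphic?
No, not isomorphic

The graphs are NOT isomorphic.

Degrees in G1: deg(0)=8, deg(1)=4, deg(2)=6, deg(3)=7, deg(4)=5, deg(5)=5, deg(6)=3, deg(7)=5, deg(8)=3, deg(9)=5, deg(10)=3.
Sorted degree sequence of G1: [8, 7, 6, 5, 5, 5, 5, 4, 3, 3, 3].
Degrees in G2: deg(0)=1, deg(1)=4, deg(2)=3, deg(3)=4, deg(4)=4, deg(5)=3, deg(6)=0, deg(7)=3, deg(8)=4, deg(9)=3, deg(10)=3.
Sorted degree sequence of G2: [4, 4, 4, 4, 3, 3, 3, 3, 3, 1, 0].
The (sorted) degree sequence is an isomorphism invariant, so since G1 and G2 have different degree sequences they cannot be isomorphic.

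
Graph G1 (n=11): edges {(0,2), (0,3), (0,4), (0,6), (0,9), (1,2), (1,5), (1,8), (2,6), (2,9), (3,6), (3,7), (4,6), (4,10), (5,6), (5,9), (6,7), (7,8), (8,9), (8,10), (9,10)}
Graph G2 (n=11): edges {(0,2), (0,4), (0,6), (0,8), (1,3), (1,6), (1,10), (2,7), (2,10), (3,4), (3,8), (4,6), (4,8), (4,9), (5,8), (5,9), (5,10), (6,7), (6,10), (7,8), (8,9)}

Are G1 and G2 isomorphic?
Yes, isomorphic

The graphs are isomorphic.
One valid mapping φ: V(G1) → V(G2): 0→4, 1→2, 2→0, 3→9, 4→3, 5→7, 6→8, 7→5, 8→10, 9→6, 10→1

Verify φ preserves adjacency — for each edge of G1, its image is an edge of G2:
  (0,2) → (φ(0),φ(2)) = (0,4) ∈ E(G2) ✓
  (0,3) → (φ(0),φ(3)) = (4,9) ∈ E(G2) ✓
  (0,4) → (φ(0),φ(4)) = (3,4) ∈ E(G2) ✓
  (0,6) → (φ(0),φ(6)) = (4,8) ∈ E(G2) ✓
  (0,9) → (φ(0),φ(9)) = (4,6) ∈ E(G2) ✓
  (1,2) → (φ(1),φ(2)) = (0,2) ∈ E(G2) ✓
  (1,5) → (φ(1),φ(5)) = (2,7) ∈ E(G2) ✓
  (1,8) → (φ(1),φ(8)) = (2,10) ∈ E(G2) ✓
  (2,6) → (φ(2),φ(6)) = (0,8) ∈ E(G2) ✓
  (2,9) → (φ(2),φ(9)) = (0,6) ∈ E(G2) ✓
  (3,6) → (φ(3),φ(6)) = (8,9) ∈ E(G2) ✓
  (3,7) → (φ(3),φ(7)) = (5,9) ∈ E(G2) ✓
  (4,6) → (φ(4),φ(6)) = (3,8) ∈ E(G2) ✓
  (4,10) → (φ(4),φ(10)) = (1,3) ∈ E(G2) ✓
  (5,6) → (φ(5),φ(6)) = (7,8) ∈ E(G2) ✓
  (5,9) → (φ(5),φ(9)) = (6,7) ∈ E(G2) ✓
  (6,7) → (φ(6),φ(7)) = (5,8) ∈ E(G2) ✓
  (7,8) → (φ(7),φ(8)) = (5,10) ∈ E(G2) ✓
  (8,9) → (φ(8),φ(9)) = (6,10) ∈ E(G2) ✓
  (8,10) → (φ(8),φ(10)) = (1,10) ∈ E(G2) ✓
  (9,10) → (φ(9),φ(10)) = (1,6) ∈ E(G2) ✓
All 21 edges of G1 map to edges of G2, and |E(G1)| = |E(G2)| = 21, so φ is a bijection on edges as well as vertices. Hence G1 ≅ G2.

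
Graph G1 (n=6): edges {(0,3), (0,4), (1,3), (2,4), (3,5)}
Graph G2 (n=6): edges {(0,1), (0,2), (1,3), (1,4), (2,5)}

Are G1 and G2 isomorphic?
Yes, isomorphic

The graphs are isomorphic.
One valid mapping φ: V(G1) → V(G2): 0→0, 1→4, 2→5, 3→1, 4→2, 5→3

Verify φ preserves adjacency — for each edge of G1, its image is an edge of G2:
  (0,3) → (φ(0),φ(3)) = (0,1) ∈ E(G2) ✓
  (0,4) → (φ(0),φ(4)) = (0,2) ∈ E(G2) ✓
  (1,3) → (φ(1),φ(3)) = (1,4) ∈ E(G2) ✓
  (2,4) → (φ(2),φ(4)) = (2,5) ∈ E(G2) ✓
  (3,5) → (φ(3),φ(5)) = (1,3) ∈ E(G2) ✓
All 5 edges of G1 map to edges of G2, and |E(G1)| = |E(G2)| = 5, so φ is a bijection on edges as well as vertices. Hence G1 ≅ G2.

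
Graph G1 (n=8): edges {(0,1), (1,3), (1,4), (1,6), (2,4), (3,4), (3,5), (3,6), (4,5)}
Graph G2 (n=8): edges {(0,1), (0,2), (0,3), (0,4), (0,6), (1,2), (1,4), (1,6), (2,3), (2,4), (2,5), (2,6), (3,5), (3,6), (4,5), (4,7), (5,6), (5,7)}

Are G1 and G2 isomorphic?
No, not isomorphic

The graphs are NOT isomorphic.

Degrees in G1: deg(0)=1, deg(1)=4, deg(2)=1, deg(3)=4, deg(4)=4, deg(5)=2, deg(6)=2, deg(7)=0.
Sorted degree sequence of G1: [4, 4, 4, 2, 2, 1, 1, 0].
Degrees in G2: deg(0)=5, deg(1)=4, deg(2)=6, deg(3)=4, deg(4)=5, deg(5)=5, deg(6)=5, deg(7)=2.
Sorted degree sequence of G2: [6, 5, 5, 5, 5, 4, 4, 2].
The (sorted) degree sequence is an isomorphism invariant, so since G1 and G2 have different degree sequences they cannot be isomorphic.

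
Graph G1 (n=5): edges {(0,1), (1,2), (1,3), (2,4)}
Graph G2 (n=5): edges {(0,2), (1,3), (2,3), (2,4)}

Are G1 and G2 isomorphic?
Yes, isomorphic

The graphs are isomorphic.
One valid mapping φ: V(G1) → V(G2): 0→0, 1→2, 2→3, 3→4, 4→1

Verify φ preserves adjacency — for each edge of G1, its image is an edge of G2:
  (0,1) → (φ(0),φ(1)) = (0,2) ∈ E(G2) ✓
  (1,2) → (φ(1),φ(2)) = (2,3) ∈ E(G2) ✓
  (1,3) → (φ(1),φ(3)) = (2,4) ∈ E(G2) ✓
  (2,4) → (φ(2),φ(4)) = (1,3) ∈ E(G2) ✓
All 4 edges of G1 map to edges of G2, and |E(G1)| = |E(G2)| = 4, so φ is a bijection on edges as well as vertices. Hence G1 ≅ G2.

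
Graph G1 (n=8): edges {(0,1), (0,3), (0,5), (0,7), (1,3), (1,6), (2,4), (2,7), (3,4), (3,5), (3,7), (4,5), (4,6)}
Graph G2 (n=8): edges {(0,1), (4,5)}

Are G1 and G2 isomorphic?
No, not isomorphic

The graphs are NOT isomorphic.

Connected components of G1: 1 component(s) with vertex sets [[0, 1, 2, 3, 4, 5, 6, 7]], sizes [8].
Connected components of G2: 6 component(s) with vertex sets [[2], [3], [6], [7], [0, 1], [4, 5]], sizes [1, 1, 1, 1, 2, 2].
The number of connected components (and the multiset of component sizes) is an isomorphism invariant — an isomorphism maps each component of G1 bijectively onto a component of G2. Since G1 has 1 component(s) and G2 has 6, they cannot be isomorphic.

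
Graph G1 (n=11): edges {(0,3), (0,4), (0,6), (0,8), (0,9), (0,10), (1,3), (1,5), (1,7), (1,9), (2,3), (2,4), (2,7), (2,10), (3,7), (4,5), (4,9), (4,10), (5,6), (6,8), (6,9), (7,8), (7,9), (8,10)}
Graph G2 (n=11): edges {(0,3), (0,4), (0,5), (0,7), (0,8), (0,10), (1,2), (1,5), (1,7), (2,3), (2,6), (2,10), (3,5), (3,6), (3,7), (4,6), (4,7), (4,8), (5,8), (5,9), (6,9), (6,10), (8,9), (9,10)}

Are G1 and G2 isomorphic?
Yes, isomorphic

The graphs are isomorphic.
One valid mapping φ: V(G1) → V(G2): 0→0, 1→2, 2→9, 3→10, 4→5, 5→1, 6→7, 7→6, 8→4, 9→3, 10→8

Verify φ preserves adjacency — for each edge of G1, its image is an edge of G2:
  (0,3) → (φ(0),φ(3)) = (0,10) ∈ E(G2) ✓
  (0,4) → (φ(0),φ(4)) = (0,5) ∈ E(G2) ✓
  (0,6) → (φ(0),φ(6)) = (0,7) ∈ E(G2) ✓
  (0,8) → (φ(0),φ(8)) = (0,4) ∈ E(G2) ✓
  (0,9) → (φ(0),φ(9)) = (0,3) ∈ E(G2) ✓
  (0,10) → (φ(0),φ(10)) = (0,8) ∈ E(G2) ✓
  (1,3) → (φ(1),φ(3)) = (2,10) ∈ E(G2) ✓
  (1,5) → (φ(1),φ(5)) = (1,2) ∈ E(G2) ✓
  (1,7) → (φ(1),φ(7)) = (2,6) ∈ E(G2) ✓
  (1,9) → (φ(1),φ(9)) = (2,3) ∈ E(G2) ✓
  (2,3) → (φ(2),φ(3)) = (9,10) ∈ E(G2) ✓
  (2,4) → (φ(2),φ(4)) = (5,9) ∈ E(G2) ✓
  (2,7) → (φ(2),φ(7)) = (6,9) ∈ E(G2) ✓
  (2,10) → (φ(2),φ(10)) = (8,9) ∈ E(G2) ✓
  (3,7) → (φ(3),φ(7)) = (6,10) ∈ E(G2) ✓
  (4,5) → (φ(4),φ(5)) = (1,5) ∈ E(G2) ✓
  (4,9) → (φ(4),φ(9)) = (3,5) ∈ E(G2) ✓
  (4,10) → (φ(4),φ(10)) = (5,8) ∈ E(G2) ✓
  (5,6) → (φ(5),φ(6)) = (1,7) ∈ E(G2) ✓
  (6,8) → (φ(6),φ(8)) = (4,7) ∈ E(G2) ✓
  (6,9) → (φ(6),φ(9)) = (3,7) ∈ E(G2) ✓
  (7,8) → (φ(7),φ(8)) = (4,6) ∈ E(G2) ✓
  (7,9) → (φ(7),φ(9)) = (3,6) ∈ E(G2) ✓
  (8,10) → (φ(8),φ(10)) = (4,8) ∈ E(G2) ✓
All 24 edges of G1 map to edges of G2, and |E(G1)| = |E(G2)| = 24, so φ is a bijection on edges as well as vertices. Hence G1 ≅ G2.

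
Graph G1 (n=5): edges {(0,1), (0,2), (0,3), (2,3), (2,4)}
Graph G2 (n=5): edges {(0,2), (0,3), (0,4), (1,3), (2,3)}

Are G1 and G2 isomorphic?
Yes, isomorphic

The graphs are isomorphic.
One valid mapping φ: V(G1) → V(G2): 0→3, 1→1, 2→0, 3→2, 4→4

Verify φ preserves adjacency — for each edge of G1, its image is an edge of G2:
  (0,1) → (φ(0),φ(1)) = (1,3) ∈ E(G2) ✓
  (0,2) → (φ(0),φ(2)) = (0,3) ∈ E(G2) ✓
  (0,3) → (φ(0),φ(3)) = (2,3) ∈ E(G2) ✓
  (2,3) → (φ(2),φ(3)) = (0,2) ∈ E(G2) ✓
  (2,4) → (φ(2),φ(4)) = (0,4) ∈ E(G2) ✓
All 5 edges of G1 map to edges of G2, and |E(G1)| = |E(G2)| = 5, so φ is a bijection on edges as well as vertices. Hence G1 ≅ G2.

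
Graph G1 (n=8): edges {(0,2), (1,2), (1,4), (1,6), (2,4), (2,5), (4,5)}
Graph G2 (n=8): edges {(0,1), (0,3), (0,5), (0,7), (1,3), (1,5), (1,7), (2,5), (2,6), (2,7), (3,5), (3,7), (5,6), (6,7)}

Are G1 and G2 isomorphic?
No, not isomorphic

The graphs are NOT isomorphic.

Counting triangles (3-cliques): G1 has 2, G2 has 9.
Triangle count is an isomorphism invariant, so differing triangle counts rule out isomorphism.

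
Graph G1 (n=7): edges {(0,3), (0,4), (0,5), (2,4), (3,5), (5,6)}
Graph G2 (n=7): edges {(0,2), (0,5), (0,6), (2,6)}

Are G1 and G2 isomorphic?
No, not isomorphic

The graphs are NOT isomorphic.

Connected components of G1: 2 component(s) with vertex sets [[1], [0, 2, 3, 4, 5, 6]], sizes [1, 6].
Connected components of G2: 4 component(s) with vertex sets [[1], [3], [4], [0, 2, 5, 6]], sizes [1, 1, 1, 4].
The number of connected components (and the multiset of component sizes) is an isomorphism invariant — an isomorphism maps each component of G1 bijectively onto a component of G2. Since G1 has 2 component(s) and G2 has 4, they cannot be isomorphic.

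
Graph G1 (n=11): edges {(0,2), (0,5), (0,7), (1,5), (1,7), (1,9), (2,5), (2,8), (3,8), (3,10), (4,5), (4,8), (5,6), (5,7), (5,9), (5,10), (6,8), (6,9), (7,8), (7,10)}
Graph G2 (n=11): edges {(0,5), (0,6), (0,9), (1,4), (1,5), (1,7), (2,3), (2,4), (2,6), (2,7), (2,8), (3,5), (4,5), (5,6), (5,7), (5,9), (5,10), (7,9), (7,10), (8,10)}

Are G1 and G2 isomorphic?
Yes, isomorphic

The graphs are isomorphic.
One valid mapping φ: V(G1) → V(G2): 0→1, 1→9, 2→4, 3→8, 4→3, 5→5, 6→6, 7→7, 8→2, 9→0, 10→10

Verify φ preserves adjacency — for each edge of G1, its image is an edge of G2:
  (0,2) → (φ(0),φ(2)) = (1,4) ∈ E(G2) ✓
  (0,5) → (φ(0),φ(5)) = (1,5) ∈ E(G2) ✓
  (0,7) → (φ(0),φ(7)) = (1,7) ∈ E(G2) ✓
  (1,5) → (φ(1),φ(5)) = (5,9) ∈ E(G2) ✓
  (1,7) → (φ(1),φ(7)) = (7,9) ∈ E(G2) ✓
  (1,9) → (φ(1),φ(9)) = (0,9) ∈ E(G2) ✓
  (2,5) → (φ(2),φ(5)) = (4,5) ∈ E(G2) ✓
  (2,8) → (φ(2),φ(8)) = (2,4) ∈ E(G2) ✓
  (3,8) → (φ(3),φ(8)) = (2,8) ∈ E(G2) ✓
  (3,10) → (φ(3),φ(10)) = (8,10) ∈ E(G2) ✓
  (4,5) → (φ(4),φ(5)) = (3,5) ∈ E(G2) ✓
  (4,8) → (φ(4),φ(8)) = (2,3) ∈ E(G2) ✓
  (5,6) → (φ(5),φ(6)) = (5,6) ∈ E(G2) ✓
  (5,7) → (φ(5),φ(7)) = (5,7) ∈ E(G2) ✓
  (5,9) → (φ(5),φ(9)) = (0,5) ∈ E(G2) ✓
  (5,10) → (φ(5),φ(10)) = (5,10) ∈ E(G2) ✓
  (6,8) → (φ(6),φ(8)) = (2,6) ∈ E(G2) ✓
  (6,9) → (φ(6),φ(9)) = (0,6) ∈ E(G2) ✓
  (7,8) → (φ(7),φ(8)) = (2,7) ∈ E(G2) ✓
  (7,10) → (φ(7),φ(10)) = (7,10) ∈ E(G2) ✓
All 20 edges of G1 map to edges of G2, and |E(G1)| = |E(G2)| = 20, so φ is a bijection on edges as well as vertices. Hence G1 ≅ G2.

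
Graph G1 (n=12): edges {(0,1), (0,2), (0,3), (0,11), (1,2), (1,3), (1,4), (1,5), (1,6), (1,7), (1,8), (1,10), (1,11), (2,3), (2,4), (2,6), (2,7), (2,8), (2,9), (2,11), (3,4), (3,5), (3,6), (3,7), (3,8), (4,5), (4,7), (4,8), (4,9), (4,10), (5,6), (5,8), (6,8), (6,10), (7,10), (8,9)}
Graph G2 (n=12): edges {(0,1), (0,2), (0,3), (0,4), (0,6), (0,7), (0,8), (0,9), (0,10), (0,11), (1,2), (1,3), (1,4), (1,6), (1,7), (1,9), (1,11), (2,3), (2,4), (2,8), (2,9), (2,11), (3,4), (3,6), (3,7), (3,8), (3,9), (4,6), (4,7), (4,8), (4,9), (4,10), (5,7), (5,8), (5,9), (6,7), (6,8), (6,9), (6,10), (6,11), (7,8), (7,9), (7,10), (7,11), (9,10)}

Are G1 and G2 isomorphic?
No, not isomorphic

The graphs are NOT isomorphic.

Degrees in G1: deg(0)=4, deg(1)=10, deg(2)=9, deg(3)=8, deg(4)=8, deg(5)=5, deg(6)=6, deg(7)=5, deg(8)=7, deg(9)=3, deg(10)=4, deg(11)=3.
Sorted degree sequence of G1: [10, 9, 8, 8, 7, 6, 5, 5, 4, 4, 3, 3].
Degrees in G2: deg(0)=10, deg(1)=8, deg(2)=7, deg(3)=8, deg(4)=9, deg(5)=3, deg(6)=9, deg(7)=10, deg(8)=7, deg(9)=9, deg(10)=5, deg(11)=5.
Sorted degree sequence of G2: [10, 10, 9, 9, 9, 8, 8, 7, 7, 5, 5, 3].
The (sorted) degree sequence is an isomorphism invariant, so since G1 and G2 have different degree sequences they cannot be isomorphic.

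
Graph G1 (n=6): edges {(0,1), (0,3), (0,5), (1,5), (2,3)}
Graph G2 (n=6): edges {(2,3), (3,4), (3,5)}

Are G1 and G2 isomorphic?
No, not isomorphic

The graphs are NOT isomorphic.

Connected components of G1: 2 component(s) with vertex sets [[4], [0, 1, 2, 3, 5]], sizes [1, 5].
Connected components of G2: 3 component(s) with vertex sets [[0], [1], [2, 3, 4, 5]], sizes [1, 1, 4].
The number of connected components (and the multiset of component sizes) is an isomorphism invariant — an isomorphism maps each component of G1 bijectively onto a component of G2. Since G1 has 2 component(s) and G2 has 3, they cannot be isomorphic.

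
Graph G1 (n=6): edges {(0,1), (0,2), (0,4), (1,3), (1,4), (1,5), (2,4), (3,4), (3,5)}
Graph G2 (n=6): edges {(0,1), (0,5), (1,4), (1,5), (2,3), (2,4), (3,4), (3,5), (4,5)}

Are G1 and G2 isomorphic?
Yes, isomorphic

The graphs are isomorphic.
One valid mapping φ: V(G1) → V(G2): 0→3, 1→5, 2→2, 3→1, 4→4, 5→0

Verify φ preserves adjacency — for each edge of G1, its image is an edge of G2:
  (0,1) → (φ(0),φ(1)) = (3,5) ∈ E(G2) ✓
  (0,2) → (φ(0),φ(2)) = (2,3) ∈ E(G2) ✓
  (0,4) → (φ(0),φ(4)) = (3,4) ∈ E(G2) ✓
  (1,3) → (φ(1),φ(3)) = (1,5) ∈ E(G2) ✓
  (1,4) → (φ(1),φ(4)) = (4,5) ∈ E(G2) ✓
  (1,5) → (φ(1),φ(5)) = (0,5) ∈ E(G2) ✓
  (2,4) → (φ(2),φ(4)) = (2,4) ∈ E(G2) ✓
  (3,4) → (φ(3),φ(4)) = (1,4) ∈ E(G2) ✓
  (3,5) → (φ(3),φ(5)) = (0,1) ∈ E(G2) ✓
All 9 edges of G1 map to edges of G2, and |E(G1)| = |E(G2)| = 9, so φ is a bijection on edges as well as vertices. Hence G1 ≅ G2.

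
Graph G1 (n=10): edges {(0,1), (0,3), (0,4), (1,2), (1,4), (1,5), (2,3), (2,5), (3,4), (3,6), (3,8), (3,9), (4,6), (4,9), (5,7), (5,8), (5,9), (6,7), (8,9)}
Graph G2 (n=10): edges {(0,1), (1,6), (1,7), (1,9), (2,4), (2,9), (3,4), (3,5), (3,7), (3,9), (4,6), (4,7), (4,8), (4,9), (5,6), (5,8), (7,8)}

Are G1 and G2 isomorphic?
No, not isomorphic

The graphs are NOT isomorphic.

Degrees in G1: deg(0)=3, deg(1)=4, deg(2)=3, deg(3)=6, deg(4)=5, deg(5)=5, deg(6)=3, deg(7)=2, deg(8)=3, deg(9)=4.
Sorted degree sequence of G1: [6, 5, 5, 4, 4, 3, 3, 3, 3, 2].
Degrees in G2: deg(0)=1, deg(1)=4, deg(2)=2, deg(3)=4, deg(4)=6, deg(5)=3, deg(6)=3, deg(7)=4, deg(8)=3, deg(9)=4.
Sorted degree sequence of G2: [6, 4, 4, 4, 4, 3, 3, 3, 2, 1].
The (sorted) degree sequence is an isomorphism invariant, so since G1 and G2 have different degree sequences they cannot be isomorphic.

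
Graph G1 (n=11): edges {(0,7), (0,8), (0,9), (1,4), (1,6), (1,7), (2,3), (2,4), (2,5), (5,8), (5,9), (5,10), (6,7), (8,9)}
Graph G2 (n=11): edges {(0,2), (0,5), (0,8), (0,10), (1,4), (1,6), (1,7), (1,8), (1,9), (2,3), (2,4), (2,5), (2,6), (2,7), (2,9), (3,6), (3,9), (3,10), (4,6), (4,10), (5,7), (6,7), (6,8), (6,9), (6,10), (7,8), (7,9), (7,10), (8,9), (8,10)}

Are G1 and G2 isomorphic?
No, not isomorphic

The graphs are NOT isomorphic.

Counting triangles (3-cliques): G1 has 3, G2 has 26.
Triangle count is an isomorphism invariant, so differing triangle counts rule out isomorphism.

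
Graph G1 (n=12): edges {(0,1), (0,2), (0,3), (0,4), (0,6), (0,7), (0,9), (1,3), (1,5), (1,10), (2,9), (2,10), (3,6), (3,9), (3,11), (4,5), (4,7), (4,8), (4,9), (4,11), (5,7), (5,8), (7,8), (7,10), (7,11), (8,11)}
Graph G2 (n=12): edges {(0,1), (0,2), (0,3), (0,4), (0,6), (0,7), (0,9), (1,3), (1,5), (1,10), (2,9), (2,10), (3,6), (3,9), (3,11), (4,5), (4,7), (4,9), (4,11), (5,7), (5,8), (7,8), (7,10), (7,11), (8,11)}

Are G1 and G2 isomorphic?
No, not isomorphic

The graphs are NOT isomorphic.

Counting edges: G1 has 26 edge(s); G2 has 25 edge(s).
Edge count is an isomorphism invariant (a bijection on vertices induces a bijection on edges), so differing edge counts rule out isomorphism.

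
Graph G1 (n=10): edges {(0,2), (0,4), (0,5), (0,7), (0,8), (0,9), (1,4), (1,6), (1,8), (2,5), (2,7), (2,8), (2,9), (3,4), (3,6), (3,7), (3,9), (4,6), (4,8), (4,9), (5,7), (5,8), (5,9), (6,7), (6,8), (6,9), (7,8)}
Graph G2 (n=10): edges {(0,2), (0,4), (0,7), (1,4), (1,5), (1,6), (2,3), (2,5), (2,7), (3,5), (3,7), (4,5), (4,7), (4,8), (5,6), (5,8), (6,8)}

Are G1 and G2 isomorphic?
No, not isomorphic

The graphs are NOT isomorphic.

Connected components of G1: 1 component(s) with vertex sets [[0, 1, 2, 3, 4, 5, 6, 7, 8, 9]], sizes [10].
Connected components of G2: 2 component(s) with vertex sets [[9], [0, 1, 2, 3, 4, 5, 6, 7, 8]], sizes [1, 9].
The number of connected components (and the multiset of component sizes) is an isomorphism invariant — an isomorphism maps each component of G1 bijectively onto a component of G2. Since G1 has 1 component(s) and G2 has 2, they cannot be isomorphic.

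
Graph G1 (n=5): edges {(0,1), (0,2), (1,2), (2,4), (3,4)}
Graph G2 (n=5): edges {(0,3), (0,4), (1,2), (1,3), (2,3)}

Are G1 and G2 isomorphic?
Yes, isomorphic

The graphs are isomorphic.
One valid mapping φ: V(G1) → V(G2): 0→2, 1→1, 2→3, 3→4, 4→0

Verify φ preserves adjacency — for each edge of G1, its image is an edge of G2:
  (0,1) → (φ(0),φ(1)) = (1,2) ∈ E(G2) ✓
  (0,2) → (φ(0),φ(2)) = (2,3) ∈ E(G2) ✓
  (1,2) → (φ(1),φ(2)) = (1,3) ∈ E(G2) ✓
  (2,4) → (φ(2),φ(4)) = (0,3) ∈ E(G2) ✓
  (3,4) → (φ(3),φ(4)) = (0,4) ∈ E(G2) ✓
All 5 edges of G1 map to edges of G2, and |E(G1)| = |E(G2)| = 5, so φ is a bijection on edges as well as vertices. Hence G1 ≅ G2.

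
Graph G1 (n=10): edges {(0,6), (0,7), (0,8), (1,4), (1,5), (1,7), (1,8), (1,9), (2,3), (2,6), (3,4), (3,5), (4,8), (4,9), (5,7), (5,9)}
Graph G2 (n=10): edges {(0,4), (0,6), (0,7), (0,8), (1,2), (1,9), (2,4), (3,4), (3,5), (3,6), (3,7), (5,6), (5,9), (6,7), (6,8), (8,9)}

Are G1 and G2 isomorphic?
Yes, isomorphic

The graphs are isomorphic.
One valid mapping φ: V(G1) → V(G2): 0→9, 1→6, 2→2, 3→4, 4→0, 5→3, 6→1, 7→5, 8→8, 9→7

Verify φ preserves adjacency — for each edge of G1, its image is an edge of G2:
  (0,6) → (φ(0),φ(6)) = (1,9) ∈ E(G2) ✓
  (0,7) → (φ(0),φ(7)) = (5,9) ∈ E(G2) ✓
  (0,8) → (φ(0),φ(8)) = (8,9) ∈ E(G2) ✓
  (1,4) → (φ(1),φ(4)) = (0,6) ∈ E(G2) ✓
  (1,5) → (φ(1),φ(5)) = (3,6) ∈ E(G2) ✓
  (1,7) → (φ(1),φ(7)) = (5,6) ∈ E(G2) ✓
  (1,8) → (φ(1),φ(8)) = (6,8) ∈ E(G2) ✓
  (1,9) → (φ(1),φ(9)) = (6,7) ∈ E(G2) ✓
  (2,3) → (φ(2),φ(3)) = (2,4) ∈ E(G2) ✓
  (2,6) → (φ(2),φ(6)) = (1,2) ∈ E(G2) ✓
  (3,4) → (φ(3),φ(4)) = (0,4) ∈ E(G2) ✓
  (3,5) → (φ(3),φ(5)) = (3,4) ∈ E(G2) ✓
  (4,8) → (φ(4),φ(8)) = (0,8) ∈ E(G2) ✓
  (4,9) → (φ(4),φ(9)) = (0,7) ∈ E(G2) ✓
  (5,7) → (φ(5),φ(7)) = (3,5) ∈ E(G2) ✓
  (5,9) → (φ(5),φ(9)) = (3,7) ∈ E(G2) ✓
All 16 edges of G1 map to edges of G2, and |E(G1)| = |E(G2)| = 16, so φ is a bijection on edges as well as vertices. Hence G1 ≅ G2.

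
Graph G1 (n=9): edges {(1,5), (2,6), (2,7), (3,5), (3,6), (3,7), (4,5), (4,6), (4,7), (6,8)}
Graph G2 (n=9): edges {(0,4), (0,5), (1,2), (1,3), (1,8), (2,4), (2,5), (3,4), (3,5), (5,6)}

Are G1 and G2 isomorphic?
Yes, isomorphic

The graphs are isomorphic.
One valid mapping φ: V(G1) → V(G2): 0→7, 1→8, 2→0, 3→3, 4→2, 5→1, 6→5, 7→4, 8→6

Verify φ preserves adjacency — for each edge of G1, its image is an edge of G2:
  (1,5) → (φ(1),φ(5)) = (1,8) ∈ E(G2) ✓
  (2,6) → (φ(2),φ(6)) = (0,5) ∈ E(G2) ✓
  (2,7) → (φ(2),φ(7)) = (0,4) ∈ E(G2) ✓
  (3,5) → (φ(3),φ(5)) = (1,3) ∈ E(G2) ✓
  (3,6) → (φ(3),φ(6)) = (3,5) ∈ E(G2) ✓
  (3,7) → (φ(3),φ(7)) = (3,4) ∈ E(G2) ✓
  (4,5) → (φ(4),φ(5)) = (1,2) ∈ E(G2) ✓
  (4,6) → (φ(4),φ(6)) = (2,5) ∈ E(G2) ✓
  (4,7) → (φ(4),φ(7)) = (2,4) ∈ E(G2) ✓
  (6,8) → (φ(6),φ(8)) = (5,6) ∈ E(G2) ✓
All 10 edges of G1 map to edges of G2, and |E(G1)| = |E(G2)| = 10, so φ is a bijection on edges as well as vertices. Hence G1 ≅ G2.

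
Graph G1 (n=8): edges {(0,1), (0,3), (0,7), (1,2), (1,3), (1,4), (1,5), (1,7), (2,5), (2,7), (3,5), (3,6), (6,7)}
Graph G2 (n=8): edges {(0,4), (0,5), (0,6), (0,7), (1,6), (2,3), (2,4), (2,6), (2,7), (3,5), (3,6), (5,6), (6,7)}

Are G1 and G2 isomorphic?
Yes, isomorphic

The graphs are isomorphic.
One valid mapping φ: V(G1) → V(G2): 0→7, 1→6, 2→3, 3→0, 4→1, 5→5, 6→4, 7→2

Verify φ preserves adjacency — for each edge of G1, its image is an edge of G2:
  (0,1) → (φ(0),φ(1)) = (6,7) ∈ E(G2) ✓
  (0,3) → (φ(0),φ(3)) = (0,7) ∈ E(G2) ✓
  (0,7) → (φ(0),φ(7)) = (2,7) ∈ E(G2) ✓
  (1,2) → (φ(1),φ(2)) = (3,6) ∈ E(G2) ✓
  (1,3) → (φ(1),φ(3)) = (0,6) ∈ E(G2) ✓
  (1,4) → (φ(1),φ(4)) = (1,6) ∈ E(G2) ✓
  (1,5) → (φ(1),φ(5)) = (5,6) ∈ E(G2) ✓
  (1,7) → (φ(1),φ(7)) = (2,6) ∈ E(G2) ✓
  (2,5) → (φ(2),φ(5)) = (3,5) ∈ E(G2) ✓
  (2,7) → (φ(2),φ(7)) = (2,3) ∈ E(G2) ✓
  (3,5) → (φ(3),φ(5)) = (0,5) ∈ E(G2) ✓
  (3,6) → (φ(3),φ(6)) = (0,4) ∈ E(G2) ✓
  (6,7) → (φ(6),φ(7)) = (2,4) ∈ E(G2) ✓
All 13 edges of G1 map to edges of G2, and |E(G1)| = |E(G2)| = 13, so φ is a bijection on edges as well as vertices. Hence G1 ≅ G2.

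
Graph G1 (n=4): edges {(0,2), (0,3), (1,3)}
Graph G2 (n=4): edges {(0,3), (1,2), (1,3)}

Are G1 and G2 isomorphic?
Yes, isomorphic

The graphs are isomorphic.
One valid mapping φ: V(G1) → V(G2): 0→3, 1→2, 2→0, 3→1

Verify φ preserves adjacency — for each edge of G1, its image is an edge of G2:
  (0,2) → (φ(0),φ(2)) = (0,3) ∈ E(G2) ✓
  (0,3) → (φ(0),φ(3)) = (1,3) ∈ E(G2) ✓
  (1,3) → (φ(1),φ(3)) = (1,2) ∈ E(G2) ✓
All 3 edges of G1 map to edges of G2, and |E(G1)| = |E(G2)| = 3, so φ is a bijection on edges as well as vertices. Hence G1 ≅ G2.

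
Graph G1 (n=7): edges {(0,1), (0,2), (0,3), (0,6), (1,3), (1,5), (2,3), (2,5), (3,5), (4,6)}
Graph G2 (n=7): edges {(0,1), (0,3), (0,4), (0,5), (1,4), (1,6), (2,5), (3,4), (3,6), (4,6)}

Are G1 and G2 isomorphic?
Yes, isomorphic

The graphs are isomorphic.
One valid mapping φ: V(G1) → V(G2): 0→0, 1→3, 2→1, 3→4, 4→2, 5→6, 6→5

Verify φ preserves adjacency — for each edge of G1, its image is an edge of G2:
  (0,1) → (φ(0),φ(1)) = (0,3) ∈ E(G2) ✓
  (0,2) → (φ(0),φ(2)) = (0,1) ∈ E(G2) ✓
  (0,3) → (φ(0),φ(3)) = (0,4) ∈ E(G2) ✓
  (0,6) → (φ(0),φ(6)) = (0,5) ∈ E(G2) ✓
  (1,3) → (φ(1),φ(3)) = (3,4) ∈ E(G2) ✓
  (1,5) → (φ(1),φ(5)) = (3,6) ∈ E(G2) ✓
  (2,3) → (φ(2),φ(3)) = (1,4) ∈ E(G2) ✓
  (2,5) → (φ(2),φ(5)) = (1,6) ∈ E(G2) ✓
  (3,5) → (φ(3),φ(5)) = (4,6) ∈ E(G2) ✓
  (4,6) → (φ(4),φ(6)) = (2,5) ∈ E(G2) ✓
All 10 edges of G1 map to edges of G2, and |E(G1)| = |E(G2)| = 10, so φ is a bijection on edges as well as vertices. Hence G1 ≅ G2.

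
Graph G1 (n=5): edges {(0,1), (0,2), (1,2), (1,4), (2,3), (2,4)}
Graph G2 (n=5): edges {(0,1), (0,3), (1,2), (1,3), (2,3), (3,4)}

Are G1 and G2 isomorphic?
Yes, isomorphic

The graphs are isomorphic.
One valid mapping φ: V(G1) → V(G2): 0→2, 1→1, 2→3, 3→4, 4→0

Verify φ preserves adjacency — for each edge of G1, its image is an edge of G2:
  (0,1) → (φ(0),φ(1)) = (1,2) ∈ E(G2) ✓
  (0,2) → (φ(0),φ(2)) = (2,3) ∈ E(G2) ✓
  (1,2) → (φ(1),φ(2)) = (1,3) ∈ E(G2) ✓
  (1,4) → (φ(1),φ(4)) = (0,1) ∈ E(G2) ✓
  (2,3) → (φ(2),φ(3)) = (3,4) ∈ E(G2) ✓
  (2,4) → (φ(2),φ(4)) = (0,3) ∈ E(G2) ✓
All 6 edges of G1 map to edges of G2, and |E(G1)| = |E(G2)| = 6, so φ is a bijection on edges as well as vertices. Hence G1 ≅ G2.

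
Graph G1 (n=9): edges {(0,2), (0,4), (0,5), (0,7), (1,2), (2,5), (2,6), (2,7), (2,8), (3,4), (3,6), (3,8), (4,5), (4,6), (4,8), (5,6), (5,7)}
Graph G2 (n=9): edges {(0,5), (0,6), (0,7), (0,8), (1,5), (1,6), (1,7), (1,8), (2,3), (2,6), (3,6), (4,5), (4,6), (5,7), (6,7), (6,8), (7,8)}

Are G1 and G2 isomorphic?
No, not isomorphic

The graphs are NOT isomorphic.

Degrees in G1: deg(0)=4, deg(1)=1, deg(2)=6, deg(3)=3, deg(4)=5, deg(5)=5, deg(6)=4, deg(7)=3, deg(8)=3.
Sorted degree sequence of G1: [6, 5, 5, 4, 4, 3, 3, 3, 1].
Degrees in G2: deg(0)=4, deg(1)=4, deg(2)=2, deg(3)=2, deg(4)=2, deg(5)=4, deg(6)=7, deg(7)=5, deg(8)=4.
Sorted degree sequence of G2: [7, 5, 4, 4, 4, 4, 2, 2, 2].
The (sorted) degree sequence is an isomorphism invariant, so since G1 and G2 have different degree sequences they cannot be isomorphic.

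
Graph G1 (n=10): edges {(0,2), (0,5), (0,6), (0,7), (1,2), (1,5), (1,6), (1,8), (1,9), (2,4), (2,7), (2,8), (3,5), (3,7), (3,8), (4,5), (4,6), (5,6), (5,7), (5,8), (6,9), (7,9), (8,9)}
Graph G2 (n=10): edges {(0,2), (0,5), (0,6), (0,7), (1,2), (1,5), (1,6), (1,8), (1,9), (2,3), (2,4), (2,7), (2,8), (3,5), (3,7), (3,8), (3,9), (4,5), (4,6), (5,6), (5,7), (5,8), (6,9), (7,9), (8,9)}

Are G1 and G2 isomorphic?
No, not isomorphic

The graphs are NOT isomorphic.

Counting edges: G1 has 23 edge(s); G2 has 25 edge(s).
Edge count is an isomorphism invariant (a bijection on vertices induces a bijection on edges), so differing edge counts rule out isomorphism.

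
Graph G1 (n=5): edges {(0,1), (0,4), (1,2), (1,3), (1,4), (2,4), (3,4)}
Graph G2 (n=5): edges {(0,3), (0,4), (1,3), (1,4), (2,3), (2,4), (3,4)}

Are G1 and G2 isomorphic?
Yes, isomorphic

The graphs are isomorphic.
One valid mapping φ: V(G1) → V(G2): 0→1, 1→4, 2→0, 3→2, 4→3

Verify φ preserves adjacency — for each edge of G1, its image is an edge of G2:
  (0,1) → (φ(0),φ(1)) = (1,4) ∈ E(G2) ✓
  (0,4) → (φ(0),φ(4)) = (1,3) ∈ E(G2) ✓
  (1,2) → (φ(1),φ(2)) = (0,4) ∈ E(G2) ✓
  (1,3) → (φ(1),φ(3)) = (2,4) ∈ E(G2) ✓
  (1,4) → (φ(1),φ(4)) = (3,4) ∈ E(G2) ✓
  (2,4) → (φ(2),φ(4)) = (0,3) ∈ E(G2) ✓
  (3,4) → (φ(3),φ(4)) = (2,3) ∈ E(G2) ✓
All 7 edges of G1 map to edges of G2, and |E(G1)| = |E(G2)| = 7, so φ is a bijection on edges as well as vertices. Hence G1 ≅ G2.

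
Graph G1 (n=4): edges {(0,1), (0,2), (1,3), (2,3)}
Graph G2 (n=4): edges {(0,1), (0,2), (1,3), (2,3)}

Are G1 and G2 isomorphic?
Yes, isomorphic

The graphs are isomorphic.
One valid mapping φ: V(G1) → V(G2): 0→3, 1→1, 2→2, 3→0

Verify φ preserves adjacency — for each edge of G1, its image is an edge of G2:
  (0,1) → (φ(0),φ(1)) = (1,3) ∈ E(G2) ✓
  (0,2) → (φ(0),φ(2)) = (2,3) ∈ E(G2) ✓
  (1,3) → (φ(1),φ(3)) = (0,1) ∈ E(G2) ✓
  (2,3) → (φ(2),φ(3)) = (0,2) ∈ E(G2) ✓
All 4 edges of G1 map to edges of G2, and |E(G1)| = |E(G2)| = 4, so φ is a bijection on edges as well as vertices. Hence G1 ≅ G2.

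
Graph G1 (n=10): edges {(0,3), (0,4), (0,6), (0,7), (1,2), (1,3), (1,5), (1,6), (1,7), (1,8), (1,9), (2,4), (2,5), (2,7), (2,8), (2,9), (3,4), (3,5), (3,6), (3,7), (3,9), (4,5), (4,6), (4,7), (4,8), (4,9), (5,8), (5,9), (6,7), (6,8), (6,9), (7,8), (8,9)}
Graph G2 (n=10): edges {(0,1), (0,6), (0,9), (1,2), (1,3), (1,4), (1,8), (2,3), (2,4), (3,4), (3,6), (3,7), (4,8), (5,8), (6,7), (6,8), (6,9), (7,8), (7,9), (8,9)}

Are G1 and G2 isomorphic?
No, not isomorphic

The graphs are NOT isomorphic.

Counting triangles (3-cliques): G1 has 46, G2 has 11.
Triangle count is an isomorphism invariant, so differing triangle counts rule out isomorphism.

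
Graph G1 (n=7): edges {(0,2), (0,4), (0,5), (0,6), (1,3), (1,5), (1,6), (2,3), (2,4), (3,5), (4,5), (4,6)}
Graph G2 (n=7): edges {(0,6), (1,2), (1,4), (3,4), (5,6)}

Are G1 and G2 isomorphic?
No, not isomorphic

The graphs are NOT isomorphic.

Connected components of G1: 1 component(s) with vertex sets [[0, 1, 2, 3, 4, 5, 6]], sizes [7].
Connected components of G2: 2 component(s) with vertex sets [[0, 5, 6], [1, 2, 3, 4]], sizes [3, 4].
The number of connected components (and the multiset of component sizes) is an isomorphism invariant — an isomorphism maps each component of G1 bijectively onto a component of G2. Since G1 has 1 component(s) and G2 has 2, they cannot be isomorphic.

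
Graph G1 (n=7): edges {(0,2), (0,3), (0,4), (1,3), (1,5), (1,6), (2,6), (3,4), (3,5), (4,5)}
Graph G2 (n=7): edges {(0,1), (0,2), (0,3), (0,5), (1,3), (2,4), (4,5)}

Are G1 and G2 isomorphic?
No, not isomorphic

The graphs are NOT isomorphic.

Counting triangles (3-cliques): G1 has 3, G2 has 1.
Triangle count is an isomorphism invariant, so differing triangle counts rule out isomorphism.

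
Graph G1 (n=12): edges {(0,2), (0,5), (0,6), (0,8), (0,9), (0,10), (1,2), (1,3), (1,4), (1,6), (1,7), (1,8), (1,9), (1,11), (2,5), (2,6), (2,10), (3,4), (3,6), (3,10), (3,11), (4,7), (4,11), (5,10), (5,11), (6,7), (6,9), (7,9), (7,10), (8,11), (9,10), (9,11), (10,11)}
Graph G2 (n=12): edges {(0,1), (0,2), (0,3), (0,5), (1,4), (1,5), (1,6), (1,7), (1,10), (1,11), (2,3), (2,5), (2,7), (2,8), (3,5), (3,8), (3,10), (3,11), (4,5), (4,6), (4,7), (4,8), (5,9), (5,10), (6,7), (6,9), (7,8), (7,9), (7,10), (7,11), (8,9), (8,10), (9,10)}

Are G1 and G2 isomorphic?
Yes, isomorphic

The graphs are isomorphic.
One valid mapping φ: V(G1) → V(G2): 0→3, 1→7, 2→2, 3→4, 4→6, 5→0, 6→8, 7→9, 8→11, 9→10, 10→5, 11→1

Verify φ preserves adjacency — for each edge of G1, its image is an edge of G2:
  (0,2) → (φ(0),φ(2)) = (2,3) ∈ E(G2) ✓
  (0,5) → (φ(0),φ(5)) = (0,3) ∈ E(G2) ✓
  (0,6) → (φ(0),φ(6)) = (3,8) ∈ E(G2) ✓
  (0,8) → (φ(0),φ(8)) = (3,11) ∈ E(G2) ✓
  (0,9) → (φ(0),φ(9)) = (3,10) ∈ E(G2) ✓
  (0,10) → (φ(0),φ(10)) = (3,5) ∈ E(G2) ✓
  (1,2) → (φ(1),φ(2)) = (2,7) ∈ E(G2) ✓
  (1,3) → (φ(1),φ(3)) = (4,7) ∈ E(G2) ✓
  (1,4) → (φ(1),φ(4)) = (6,7) ∈ E(G2) ✓
  (1,6) → (φ(1),φ(6)) = (7,8) ∈ E(G2) ✓
  (1,7) → (φ(1),φ(7)) = (7,9) ∈ E(G2) ✓
  (1,8) → (φ(1),φ(8)) = (7,11) ∈ E(G2) ✓
  (1,9) → (φ(1),φ(9)) = (7,10) ∈ E(G2) ✓
  (1,11) → (φ(1),φ(11)) = (1,7) ∈ E(G2) ✓
  (2,5) → (φ(2),φ(5)) = (0,2) ∈ E(G2) ✓
  (2,6) → (φ(2),φ(6)) = (2,8) ∈ E(G2) ✓
  (2,10) → (φ(2),φ(10)) = (2,5) ∈ E(G2) ✓
  (3,4) → (φ(3),φ(4)) = (4,6) ∈ E(G2) ✓
  (3,6) → (φ(3),φ(6)) = (4,8) ∈ E(G2) ✓
  (3,10) → (φ(3),φ(10)) = (4,5) ∈ E(G2) ✓
  (3,11) → (φ(3),φ(11)) = (1,4) ∈ E(G2) ✓
  (4,7) → (φ(4),φ(7)) = (6,9) ∈ E(G2) ✓
  (4,11) → (φ(4),φ(11)) = (1,6) ∈ E(G2) ✓
  (5,10) → (φ(5),φ(10)) = (0,5) ∈ E(G2) ✓
  (5,11) → (φ(5),φ(11)) = (0,1) ∈ E(G2) ✓
  (6,7) → (φ(6),φ(7)) = (8,9) ∈ E(G2) ✓
  (6,9) → (φ(6),φ(9)) = (8,10) ∈ E(G2) ✓
  (7,9) → (φ(7),φ(9)) = (9,10) ∈ E(G2) ✓
  (7,10) → (φ(7),φ(10)) = (5,9) ∈ E(G2) ✓
  (8,11) → (φ(8),φ(11)) = (1,11) ∈ E(G2) ✓
  (9,10) → (φ(9),φ(10)) = (5,10) ∈ E(G2) ✓
  (9,11) → (φ(9),φ(11)) = (1,10) ∈ E(G2) ✓
  (10,11) → (φ(10),φ(11)) = (1,5) ∈ E(G2) ✓
All 33 edges of G1 map to edges of G2, and |E(G1)| = |E(G2)| = 33, so φ is a bijection on edges as well as vertices. Hence G1 ≅ G2.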